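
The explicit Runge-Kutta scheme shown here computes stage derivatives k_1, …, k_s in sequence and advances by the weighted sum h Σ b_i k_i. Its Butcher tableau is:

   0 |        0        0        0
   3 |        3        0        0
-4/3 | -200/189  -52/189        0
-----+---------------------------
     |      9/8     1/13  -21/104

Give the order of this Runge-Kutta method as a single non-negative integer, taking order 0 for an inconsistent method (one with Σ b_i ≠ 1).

b = (9/8, 1/13, -21/104)
c = (0, 3, -4/3)
Ac = (0, 0, -52/63)
Σ b_i: 9/8·1 + 1/13·1 + (-21/104)·1 = 1 ✓
b·c: 1/13·3 + (-21/104)·(-4/3) = 1/2 ✓
b·c²: 1/13·9 + (-21/104)·16/9 = 1/3 ✓
b·Ac: (-21/104)·(-52/63) = 1/6 ✓; 3 stages ⇒ order 3.

3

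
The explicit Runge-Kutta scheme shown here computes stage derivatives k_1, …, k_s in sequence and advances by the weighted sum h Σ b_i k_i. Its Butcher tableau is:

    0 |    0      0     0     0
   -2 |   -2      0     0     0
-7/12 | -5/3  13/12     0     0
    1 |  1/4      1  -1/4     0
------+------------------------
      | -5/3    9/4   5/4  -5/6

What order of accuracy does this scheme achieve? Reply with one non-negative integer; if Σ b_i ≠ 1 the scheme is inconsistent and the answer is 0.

1

b = (-5/3, 9/4, 5/4, -5/6)
c = (0, -2, -7/12, 1)
Ac = (0, 0, -13/6, -89/48)
Σ b_i: (-5/3)·1 + 9/4·1 + 5/4·1 + (-5/6)·1 = 1 ✓
b·c: 9/4·(-2) + 5/4·(-7/12) + (-5/6)·1 = -97/16 ≠ 1/2 ⇒ order 1.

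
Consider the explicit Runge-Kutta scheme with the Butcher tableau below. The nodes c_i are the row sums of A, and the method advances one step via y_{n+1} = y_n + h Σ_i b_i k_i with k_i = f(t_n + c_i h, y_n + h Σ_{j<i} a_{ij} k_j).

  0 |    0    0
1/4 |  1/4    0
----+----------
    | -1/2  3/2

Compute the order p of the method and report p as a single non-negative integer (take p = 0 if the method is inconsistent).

1

b = (-1/2, 3/2)
c = (0, 1/4)
Σ b_i: (-1/2)·1 + 3/2·1 = 1 ✓
b·c: 3/2·1/4 = 3/8 ≠ 1/2 ⇒ order 1.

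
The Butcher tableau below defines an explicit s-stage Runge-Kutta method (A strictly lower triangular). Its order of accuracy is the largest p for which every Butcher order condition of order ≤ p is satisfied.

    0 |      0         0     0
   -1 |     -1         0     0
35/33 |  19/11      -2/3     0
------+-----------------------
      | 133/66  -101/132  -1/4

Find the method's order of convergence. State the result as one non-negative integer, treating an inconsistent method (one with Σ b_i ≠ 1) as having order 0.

b = (133/66, -101/132, -1/4)
c = (0, -1, 35/33)
Ac = (0, 0, 2/3)
Σ b_i: 133/66·1 + (-101/132)·1 + (-1/4)·1 = 1 ✓
b·c: (-101/132)·(-1) + (-1/4)·35/33 = 1/2 ✓
b·c²: (-101/132)·1 + (-1/4)·1225/1089 = -2279/2178 ≠ 1/3 ⇒ order 2.
b·Ac: (-1/4)·2/3 = -1/6 ≠ 1/6

2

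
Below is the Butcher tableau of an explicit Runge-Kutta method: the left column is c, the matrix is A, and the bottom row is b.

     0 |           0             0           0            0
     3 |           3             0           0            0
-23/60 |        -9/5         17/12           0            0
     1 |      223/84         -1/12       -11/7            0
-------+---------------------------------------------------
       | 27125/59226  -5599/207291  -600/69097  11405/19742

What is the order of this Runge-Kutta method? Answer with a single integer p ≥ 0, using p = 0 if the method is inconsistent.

b = (27125/59226, -5599/207291, -600/69097, 11405/19742)
c = (0, 3, -23/60, 1)
Ac = (0, 0, 17/4, 37/105)
Σ b_i: 27125/59226·1 + (-5599/207291)·1 + (-600/69097)·1 + 11405/19742·1 = 1 ✓
b·c: (-5599/207291)·3 + (-600/69097)·(-23/60) + 11405/19742·1 = 1/2 ✓
b·c²: (-5599/207291)·9 + (-600/69097)·529/3600 + 11405/19742·1 = 1/3 ✓
b·Ac: (-600/69097)·17/4 + 11405/19742·37/105 = 1/6 ✓
b·c³: (-5599/207291)·27 + (-600/69097)·(-12167/216000) + 11405/19742·1 = -536899/3553560 ≠ 1/4 ⇒ order 3.
b·(c∘Ac): (-600/69097)·(-391/240) + 11405/19742·37/105 = 45131/207291 ≠ 1/8
b·Ac²: (-600/69097)·51/4 + 11405/19742·(-24719/25200) = -9628577/14214240 ≠ 1/12
b·A²c: 11405/19742·(-187/28) = -2132735/552776 ≠ 1/24

3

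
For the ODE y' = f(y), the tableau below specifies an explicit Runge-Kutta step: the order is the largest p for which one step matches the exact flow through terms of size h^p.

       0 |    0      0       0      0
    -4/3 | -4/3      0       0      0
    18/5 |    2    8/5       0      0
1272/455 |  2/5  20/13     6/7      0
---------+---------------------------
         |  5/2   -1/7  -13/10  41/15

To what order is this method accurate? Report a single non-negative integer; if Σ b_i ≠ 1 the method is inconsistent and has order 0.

0

b = (5/2, -1/7, -13/10, 41/15)
c = (0, -4/3, 18/5, 1272/455)
Ac = (0, 0, -32/15, 1412/1365)
Σ b_i: 5/2·1 + (-1/7)·1 + (-13/10)·1 + 41/15·1 = 398/105 ≠ 1 ⇒ order 0.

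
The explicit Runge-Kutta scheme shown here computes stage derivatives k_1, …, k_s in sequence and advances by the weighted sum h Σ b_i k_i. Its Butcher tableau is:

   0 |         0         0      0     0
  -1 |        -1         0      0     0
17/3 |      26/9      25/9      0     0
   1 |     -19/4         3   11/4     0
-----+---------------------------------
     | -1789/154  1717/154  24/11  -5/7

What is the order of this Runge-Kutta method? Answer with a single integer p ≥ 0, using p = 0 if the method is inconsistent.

2

b = (-1789/154, 1717/154, 24/11, -5/7)
c = (0, -1, 17/3, 1)
Ac = (0, 0, -25/9, 151/12)
Σ b_i: (-1789/154)·1 + 1717/154·1 + 24/11·1 + (-5/7)·1 = 1 ✓
b·c: 1717/154·(-1) + 24/11·17/3 + (-5/7)·1 = 1/2 ✓
b·c²: 1717/154·1 + 24/11·289/9 + (-5/7)·1 = 37189/462 ≠ 1/3 ⇒ order 2.
b·Ac: 24/11·(-25/9) + (-5/7)·151/12 = -4635/308 ≠ 1/6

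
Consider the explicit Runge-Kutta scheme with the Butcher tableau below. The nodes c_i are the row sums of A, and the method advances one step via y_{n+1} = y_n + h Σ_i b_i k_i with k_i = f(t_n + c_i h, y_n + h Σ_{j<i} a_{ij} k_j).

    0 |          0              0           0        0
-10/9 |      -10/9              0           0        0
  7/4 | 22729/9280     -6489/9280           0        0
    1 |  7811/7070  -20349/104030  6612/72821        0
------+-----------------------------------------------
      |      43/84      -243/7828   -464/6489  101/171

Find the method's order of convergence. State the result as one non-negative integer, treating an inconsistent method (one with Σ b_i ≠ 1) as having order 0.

b = (43/84, -243/7828, -464/6489, 101/171)
c = (0, -10/9, 7/4, 1)
Ac = (0, 0, 721/928, 38/101)
Σ b_i: 43/84·1 + (-243/7828)·1 + (-464/6489)·1 + 101/171·1 = 1 ✓
b·c: (-243/7828)·(-10/9) + (-464/6489)·7/4 + 101/171·1 = 1/2 ✓
b·c²: (-243/7828)·100/81 + (-464/6489)·49/16 + 101/171·1 = 1/3 ✓
b·Ac: (-464/6489)·721/928 + 101/171·38/101 = 1/6 ✓
b·c³: (-243/7828)·(-1000/729) + (-464/6489)·343/64 + 101/171·1 = 1/4 ✓
b·(c∘Ac): (-464/6489)·5047/3712 + 101/171·38/101 = 1/8 ✓
b·Ac²: (-464/6489)·(-3605/4176) + 101/171·133/3636 = 1/12 ✓
b·A²c: 101/171·57/808 = 1/24 ✓; 4 stages ⇒ order 4.

4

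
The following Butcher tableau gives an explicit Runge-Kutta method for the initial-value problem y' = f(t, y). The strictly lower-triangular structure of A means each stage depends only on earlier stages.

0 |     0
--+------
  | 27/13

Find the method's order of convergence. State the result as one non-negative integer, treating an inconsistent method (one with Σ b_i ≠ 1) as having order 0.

0

b = (27/13)
c = (0)
Σ b_i: 27/13·1 = 27/13 ≠ 1 ⇒ order 0.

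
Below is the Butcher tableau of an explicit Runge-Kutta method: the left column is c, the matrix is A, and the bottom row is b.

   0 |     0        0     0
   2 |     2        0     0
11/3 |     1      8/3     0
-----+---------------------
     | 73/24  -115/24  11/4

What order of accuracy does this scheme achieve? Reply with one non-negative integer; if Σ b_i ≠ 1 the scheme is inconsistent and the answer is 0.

2

b = (73/24, -115/24, 11/4)
c = (0, 2, 11/3)
Ac = (0, 0, 16/3)
Σ b_i: 73/24·1 + (-115/24)·1 + 11/4·1 = 1 ✓
b·c: (-115/24)·2 + 11/4·11/3 = 1/2 ✓
b·c²: (-115/24)·4 + 11/4·121/9 = 641/36 ≠ 1/3 ⇒ order 2.
b·Ac: 11/4·16/3 = 44/3 ≠ 1/6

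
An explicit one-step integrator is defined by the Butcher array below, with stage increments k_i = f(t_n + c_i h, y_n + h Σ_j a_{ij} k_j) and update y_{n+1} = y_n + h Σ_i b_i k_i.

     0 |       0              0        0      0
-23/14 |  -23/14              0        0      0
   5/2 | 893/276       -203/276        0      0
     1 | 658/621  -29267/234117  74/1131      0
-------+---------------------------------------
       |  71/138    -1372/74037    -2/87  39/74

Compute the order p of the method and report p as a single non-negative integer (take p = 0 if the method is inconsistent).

4

b = (71/138, -1372/74037, -2/87, 39/74)
c = (0, -23/14, 5/2, 1)
Ac = (0, 0, 29/24, 259/702)
Σ b_i: 71/138·1 + (-1372/74037)·1 + (-2/87)·1 + 39/74·1 = 1 ✓
b·c: (-1372/74037)·(-23/14) + (-2/87)·5/2 + 39/74·1 = 1/2 ✓
b·c²: (-1372/74037)·529/196 + (-2/87)·25/4 + 39/74·1 = 1/3 ✓
b·Ac: (-2/87)·29/24 + 39/74·259/702 = 1/6 ✓
b·c³: (-1372/74037)·(-12167/2744) + (-2/87)·125/8 + 39/74·1 = 1/4 ✓
b·(c∘Ac): (-2/87)·145/48 + 39/74·259/702 = 1/8 ✓
b·Ac²: (-2/87)·(-667/336) + 39/74·703/9828 = 1/12 ✓
b·A²c: 39/74·37/468 = 1/24 ✓; 4 stages ⇒ order 4.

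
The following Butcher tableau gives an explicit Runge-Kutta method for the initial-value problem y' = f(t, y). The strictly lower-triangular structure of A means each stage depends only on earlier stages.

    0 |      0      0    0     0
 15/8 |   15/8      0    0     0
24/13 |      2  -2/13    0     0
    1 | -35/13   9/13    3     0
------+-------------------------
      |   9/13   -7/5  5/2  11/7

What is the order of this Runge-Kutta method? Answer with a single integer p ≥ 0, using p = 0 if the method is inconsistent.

0

b = (9/13, -7/5, 5/2, 11/7)
c = (0, 15/8, 24/13, 1)
Ac = (0, 0, -15/52, 711/104)
Σ b_i: 9/13·1 + (-7/5)·1 + 5/2·1 + 11/7·1 = 3061/910 ≠ 1 ⇒ order 0.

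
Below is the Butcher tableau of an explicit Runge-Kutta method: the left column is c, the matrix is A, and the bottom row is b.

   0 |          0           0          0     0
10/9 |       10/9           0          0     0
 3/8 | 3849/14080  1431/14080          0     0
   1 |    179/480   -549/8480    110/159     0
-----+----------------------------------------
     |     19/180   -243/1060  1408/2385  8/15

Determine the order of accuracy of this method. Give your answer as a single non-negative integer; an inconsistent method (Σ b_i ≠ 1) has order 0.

4

b = (19/180, -243/1060, 1408/2385, 8/15)
c = (0, 10/9, 3/8, 1)
Ac = (0, 0, 159/1408, 3/16)
Σ b_i: 19/180·1 + (-243/1060)·1 + 1408/2385·1 + 8/15·1 = 1 ✓
b·c: (-243/1060)·10/9 + 1408/2385·3/8 + 8/15·1 = 1/2 ✓
b·c²: (-243/1060)·100/81 + 1408/2385·9/64 + 8/15·1 = 1/3 ✓
b·Ac: 1408/2385·159/1408 + 8/15·3/16 = 1/6 ✓
b·c³: (-243/1060)·1000/729 + 1408/2385·27/512 + 8/15·1 = 1/4 ✓
b·(c∘Ac): 1408/2385·477/11264 + 8/15·3/16 = 1/8 ✓
b·Ac²: 1408/2385·265/2112 + 8/15·5/288 = 1/12 ✓
b·A²c: 8/15·5/64 = 1/24 ✓; 4 stages ⇒ order 4.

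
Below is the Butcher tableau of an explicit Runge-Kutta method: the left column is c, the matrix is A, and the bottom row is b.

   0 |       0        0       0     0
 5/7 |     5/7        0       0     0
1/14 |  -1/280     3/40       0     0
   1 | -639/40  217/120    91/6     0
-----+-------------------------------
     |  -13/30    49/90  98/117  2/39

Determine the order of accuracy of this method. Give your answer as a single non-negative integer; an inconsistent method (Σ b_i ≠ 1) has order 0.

b = (-13/30, 49/90, 98/117, 2/39)
c = (0, 5/7, 1/14, 1)
Ac = (0, 0, 3/56, 19/8)
Σ b_i: (-13/30)·1 + 49/90·1 + 98/117·1 + 2/39·1 = 1 ✓
b·c: 49/90·5/7 + 98/117·1/14 + 2/39·1 = 1/2 ✓
b·c²: 49/90·25/49 + 98/117·1/196 + 2/39·1 = 1/3 ✓
b·Ac: 98/117·3/56 + 2/39·19/8 = 1/6 ✓
b·c³: 49/90·125/343 + 98/117·1/2744 + 2/39·1 = 1/4 ✓
b·(c∘Ac): 98/117·3/784 + 2/39·19/8 = 1/8 ✓
b·Ac²: 98/117·15/392 + 2/39·1 = 1/12 ✓
b·A²c: 2/39·13/16 = 1/24 ✓; 4 stages ⇒ order 4.

4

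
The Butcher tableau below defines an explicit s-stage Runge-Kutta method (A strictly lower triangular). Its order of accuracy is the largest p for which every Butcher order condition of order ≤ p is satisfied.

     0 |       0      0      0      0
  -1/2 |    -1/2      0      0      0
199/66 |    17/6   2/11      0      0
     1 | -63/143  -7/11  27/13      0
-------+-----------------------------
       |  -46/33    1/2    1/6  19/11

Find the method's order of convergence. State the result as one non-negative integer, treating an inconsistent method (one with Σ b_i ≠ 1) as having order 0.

1

b = (-46/33, 1/2, 1/6, 19/11)
c = (0, -1/2, 199/66, 1)
Ac = (0, 0, -1/11, 941/143)
Σ b_i: (-46/33)·1 + 1/2·1 + 1/6·1 + 19/11·1 = 1 ✓
b·c: 1/2·(-1/2) + 1/6·199/66 + 19/11·1 = 196/99 ≠ 1/2 ⇒ order 1.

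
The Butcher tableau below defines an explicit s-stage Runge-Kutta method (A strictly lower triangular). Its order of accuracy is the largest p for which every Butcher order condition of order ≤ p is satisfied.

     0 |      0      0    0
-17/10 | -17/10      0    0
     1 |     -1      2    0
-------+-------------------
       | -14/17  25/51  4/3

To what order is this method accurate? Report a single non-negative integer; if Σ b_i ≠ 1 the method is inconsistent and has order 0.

2

b = (-14/17, 25/51, 4/3)
c = (0, -17/10, 1)
Ac = (0, 0, -17/5)
Σ b_i: (-14/17)·1 + 25/51·1 + 4/3·1 = 1 ✓
b·c: 25/51·(-17/10) + 4/3·1 = 1/2 ✓
b·c²: 25/51·289/100 + 4/3·1 = 11/4 ≠ 1/3 ⇒ order 2.
b·Ac: 4/3·(-17/5) = -68/15 ≠ 1/6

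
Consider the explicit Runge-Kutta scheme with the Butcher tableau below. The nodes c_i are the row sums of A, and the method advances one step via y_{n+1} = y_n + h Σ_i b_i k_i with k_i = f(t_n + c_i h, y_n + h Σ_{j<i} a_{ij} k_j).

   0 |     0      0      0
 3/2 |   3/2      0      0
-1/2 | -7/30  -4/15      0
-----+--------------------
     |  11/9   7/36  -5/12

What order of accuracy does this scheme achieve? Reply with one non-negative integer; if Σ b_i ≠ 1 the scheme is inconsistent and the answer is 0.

3

b = (11/9, 7/36, -5/12)
c = (0, 3/2, -1/2)
Ac = (0, 0, -2/5)
Σ b_i: 11/9·1 + 7/36·1 + (-5/12)·1 = 1 ✓
b·c: 7/36·3/2 + (-5/12)·(-1/2) = 1/2 ✓
b·c²: 7/36·9/4 + (-5/12)·1/4 = 1/3 ✓
b·Ac: (-5/12)·(-2/5) = 1/6 ✓; 3 stages ⇒ order 3.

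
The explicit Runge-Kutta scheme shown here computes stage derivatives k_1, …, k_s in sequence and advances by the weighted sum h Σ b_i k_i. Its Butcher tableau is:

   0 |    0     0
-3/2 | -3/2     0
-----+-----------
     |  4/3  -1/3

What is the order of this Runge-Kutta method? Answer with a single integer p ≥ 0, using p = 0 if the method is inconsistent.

b = (4/3, -1/3)
c = (0, -3/2)
Σ b_i: 4/3·1 + (-1/3)·1 = 1 ✓
b·c: (-1/3)·(-3/2) = 1/2 ✓; 2 stages ⇒ order 2.

2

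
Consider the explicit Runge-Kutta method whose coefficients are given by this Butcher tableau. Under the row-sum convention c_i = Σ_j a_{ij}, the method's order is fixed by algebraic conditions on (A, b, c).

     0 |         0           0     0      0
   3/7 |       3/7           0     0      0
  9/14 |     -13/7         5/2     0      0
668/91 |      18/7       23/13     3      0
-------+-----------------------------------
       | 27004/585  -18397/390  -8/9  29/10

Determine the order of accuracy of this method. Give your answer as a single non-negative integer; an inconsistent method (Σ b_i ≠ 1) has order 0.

b = (27004/585, -18397/390, -8/9, 29/10)
c = (0, 3/7, 9/14, 668/91)
Ac = (0, 0, 15/14, 489/182)
Σ b_i: 27004/585·1 + (-18397/390)·1 + (-8/9)·1 + 29/10·1 = 1 ✓
b·c: (-18397/390)·3/7 + (-8/9)·9/14 + 29/10·668/91 = 1/2 ✓
b·c²: (-18397/390)·9/49 + (-8/9)·81/196 + 29/10·446224/8281 = 1741799/11830 ≠ 1/3 ⇒ order 2.
b·Ac: (-8/9)·15/14 + 29/10·489/182 = 37343/5460 ≠ 1/6

2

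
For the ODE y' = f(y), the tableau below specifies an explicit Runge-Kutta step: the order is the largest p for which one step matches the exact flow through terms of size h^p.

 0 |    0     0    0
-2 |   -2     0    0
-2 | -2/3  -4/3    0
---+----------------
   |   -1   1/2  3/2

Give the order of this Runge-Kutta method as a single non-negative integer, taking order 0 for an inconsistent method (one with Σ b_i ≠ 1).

b = (-1, 1/2, 3/2)
c = (0, -2, -2)
Ac = (0, 0, 8/3)
Σ b_i: (-1)·1 + 1/2·1 + 3/2·1 = 1 ✓
b·c: 1/2·(-2) + 3/2·(-2) = -4 ≠ 1/2 ⇒ order 1.

1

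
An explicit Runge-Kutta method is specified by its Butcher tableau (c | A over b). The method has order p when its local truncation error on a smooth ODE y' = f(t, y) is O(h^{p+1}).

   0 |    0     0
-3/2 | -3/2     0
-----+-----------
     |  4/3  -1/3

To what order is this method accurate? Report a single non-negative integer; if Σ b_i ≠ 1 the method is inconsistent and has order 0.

2

b = (4/3, -1/3)
c = (0, -3/2)
Σ b_i: 4/3·1 + (-1/3)·1 = 1 ✓
b·c: (-1/3)·(-3/2) = 1/2 ✓; 2 stages ⇒ order 2.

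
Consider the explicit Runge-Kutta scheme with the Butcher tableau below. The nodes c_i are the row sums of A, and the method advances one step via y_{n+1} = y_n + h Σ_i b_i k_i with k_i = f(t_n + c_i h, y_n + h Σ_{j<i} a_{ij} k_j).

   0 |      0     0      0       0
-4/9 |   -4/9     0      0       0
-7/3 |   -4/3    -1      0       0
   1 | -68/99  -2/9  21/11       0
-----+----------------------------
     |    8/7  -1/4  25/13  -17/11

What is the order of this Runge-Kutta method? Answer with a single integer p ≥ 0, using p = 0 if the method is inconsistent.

0

b = (8/7, -1/4, 25/13, -17/11)
c = (0, -4/9, -7/3, 1)
Ac = (0, 0, 4/9, -3881/891)
Σ b_i: 8/7·1 + (-1/4)·1 + 25/13·1 + (-17/11)·1 = 5087/4004 ≠ 1 ⇒ order 0.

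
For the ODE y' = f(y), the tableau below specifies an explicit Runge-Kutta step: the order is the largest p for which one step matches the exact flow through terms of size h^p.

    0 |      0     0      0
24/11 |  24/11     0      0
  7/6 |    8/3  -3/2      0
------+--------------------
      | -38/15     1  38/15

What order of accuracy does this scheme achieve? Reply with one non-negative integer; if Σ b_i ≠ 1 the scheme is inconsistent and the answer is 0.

1

b = (-38/15, 1, 38/15)
c = (0, 24/11, 7/6)
Ac = (0, 0, -36/11)
Σ b_i: (-38/15)·1 + 1·1 + 38/15·1 = 1 ✓
b·c: 1·24/11 + 38/15·7/6 = 2543/495 ≠ 1/2 ⇒ order 1.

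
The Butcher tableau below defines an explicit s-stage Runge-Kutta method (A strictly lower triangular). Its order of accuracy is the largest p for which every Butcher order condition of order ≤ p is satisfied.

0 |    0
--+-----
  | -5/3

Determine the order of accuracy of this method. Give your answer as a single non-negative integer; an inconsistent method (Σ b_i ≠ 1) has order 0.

0

b = (-5/3)
c = (0)
Σ b_i: (-5/3)·1 = -5/3 ≠ 1 ⇒ order 0.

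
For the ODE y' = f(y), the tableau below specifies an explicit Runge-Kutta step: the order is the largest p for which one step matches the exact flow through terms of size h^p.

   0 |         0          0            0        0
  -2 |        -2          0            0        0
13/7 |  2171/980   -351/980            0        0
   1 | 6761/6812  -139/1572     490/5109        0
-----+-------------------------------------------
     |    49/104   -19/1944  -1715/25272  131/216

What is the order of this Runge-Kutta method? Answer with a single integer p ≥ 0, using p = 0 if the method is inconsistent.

4

b = (49/104, -19/1944, -1715/25272, 131/216)
c = (0, -2, 13/7, 1)
Ac = (0, 0, 351/490, 93/262)
Σ b_i: 49/104·1 + (-19/1944)·1 + (-1715/25272)·1 + 131/216·1 = 1 ✓
b·c: (-19/1944)·(-2) + (-1715/25272)·13/7 + 131/216·1 = 1/2 ✓
b·c²: (-19/1944)·4 + (-1715/25272)·169/49 + 131/216·1 = 1/3 ✓
b·Ac: (-1715/25272)·351/490 + 131/216·93/262 = 1/6 ✓
b·c³: (-19/1944)·(-8) + (-1715/25272)·2197/343 + 131/216·1 = 1/4 ✓
b·(c∘Ac): (-1715/25272)·4563/3430 + 131/216·93/262 = 1/8 ✓
b·Ac²: (-1715/25272)·(-351/245) + 131/216·(-3/131) = 1/12 ✓
b·A²c: 131/216·9/131 = 1/24 ✓; 4 stages ⇒ order 4.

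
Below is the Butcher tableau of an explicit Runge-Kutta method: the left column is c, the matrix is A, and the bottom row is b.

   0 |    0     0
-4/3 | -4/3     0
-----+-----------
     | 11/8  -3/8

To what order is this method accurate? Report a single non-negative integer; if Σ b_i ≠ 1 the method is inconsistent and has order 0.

b = (11/8, -3/8)
c = (0, -4/3)
Σ b_i: 11/8·1 + (-3/8)·1 = 1 ✓
b·c: (-3/8)·(-4/3) = 1/2 ✓; 2 stages ⇒ order 2.

2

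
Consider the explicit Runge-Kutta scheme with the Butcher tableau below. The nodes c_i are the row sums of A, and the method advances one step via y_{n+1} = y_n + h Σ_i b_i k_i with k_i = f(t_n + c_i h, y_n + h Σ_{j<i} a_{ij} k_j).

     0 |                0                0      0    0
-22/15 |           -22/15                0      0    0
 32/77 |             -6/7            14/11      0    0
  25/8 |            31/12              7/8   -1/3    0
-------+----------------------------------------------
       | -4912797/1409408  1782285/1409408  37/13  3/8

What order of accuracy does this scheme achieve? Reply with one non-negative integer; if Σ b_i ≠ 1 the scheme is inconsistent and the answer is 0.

2

b = (-4912797/1409408, 1782285/1409408, 37/13, 3/8)
c = (0, -22/15, 32/77, 25/8)
Ac = (0, 0, -28/15, -6569/4620)
Σ b_i: (-4912797/1409408)·1 + 1782285/1409408·1 + 37/13·1 + 3/8·1 = 1 ✓
b·c: 1782285/1409408·(-22/15) + 37/13·32/77 + 3/8·25/8 = 1/2 ✓
b·c²: 1782285/1409408·484/225 + 37/13·1024/5929 + 3/8·625/64 = 4069005553/591951360 ≠ 1/3 ⇒ order 2.
b·Ac: 37/13·(-28/15) + 3/8·(-6569/4620) = -561779/96096 ≠ 1/6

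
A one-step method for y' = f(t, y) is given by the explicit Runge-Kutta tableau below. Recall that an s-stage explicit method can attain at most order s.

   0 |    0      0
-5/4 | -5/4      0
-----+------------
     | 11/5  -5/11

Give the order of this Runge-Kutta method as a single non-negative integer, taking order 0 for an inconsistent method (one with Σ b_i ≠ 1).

b = (11/5, -5/11)
c = (0, -5/4)
Σ b_i: 11/5·1 + (-5/11)·1 = 96/55 ≠ 1 ⇒ order 0.

0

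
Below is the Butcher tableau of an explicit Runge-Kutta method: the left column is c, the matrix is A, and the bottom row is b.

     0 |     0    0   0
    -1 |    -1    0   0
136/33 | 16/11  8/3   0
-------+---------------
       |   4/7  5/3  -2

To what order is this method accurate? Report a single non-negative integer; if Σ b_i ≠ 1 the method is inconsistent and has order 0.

0

b = (4/7, 5/3, -2)
c = (0, -1, 136/33)
Ac = (0, 0, -8/3)
Σ b_i: 4/7·1 + 5/3·1 + (-2)·1 = 5/21 ≠ 1 ⇒ order 0.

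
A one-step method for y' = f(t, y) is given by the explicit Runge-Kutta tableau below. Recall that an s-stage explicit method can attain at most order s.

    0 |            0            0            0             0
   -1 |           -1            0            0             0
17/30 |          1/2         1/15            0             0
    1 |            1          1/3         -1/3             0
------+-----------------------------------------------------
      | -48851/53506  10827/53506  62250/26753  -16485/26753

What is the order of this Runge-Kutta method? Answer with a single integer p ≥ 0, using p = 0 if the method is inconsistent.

b = (-48851/53506, 10827/53506, 62250/26753, -16485/26753)
c = (0, -1, 17/30, 1)
Ac = (0, 0, -1/15, -47/90)
Σ b_i: (-48851/53506)·1 + 10827/53506·1 + 62250/26753·1 + (-16485/26753)·1 = 1 ✓
b·c: 10827/53506·(-1) + 62250/26753·17/30 + (-16485/26753)·1 = 1/2 ✓
b·c²: 10827/53506·1 + 62250/26753·289/900 + (-16485/26753)·1 = 1/3 ✓
b·Ac: 62250/26753·(-1/15) + (-16485/26753)·(-47/90) = 1/6 ✓
b·c³: 10827/53506·(-1) + 62250/26753·4913/27000 + (-16485/26753)·1 = -380567/963108 ≠ 1/4 ⇒ order 3.
b·(c∘Ac): 62250/26753·(-17/450) + (-16485/26753)·(-47/90) = 37543/160518 ≠ 1/8
b·Ac²: 62250/26753·1/15 + (-16485/26753)·611/2700 = 75511/4815540 ≠ 1/12
b·A²c: (-16485/26753)·1/45 = -1099/80259 ≠ 1/24

3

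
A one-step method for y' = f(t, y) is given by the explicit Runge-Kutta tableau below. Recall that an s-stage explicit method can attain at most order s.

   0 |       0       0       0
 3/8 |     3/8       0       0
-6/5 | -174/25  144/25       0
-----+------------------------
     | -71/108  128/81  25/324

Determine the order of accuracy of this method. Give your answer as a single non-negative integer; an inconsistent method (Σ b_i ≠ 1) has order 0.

b = (-71/108, 128/81, 25/324)
c = (0, 3/8, -6/5)
Ac = (0, 0, 54/25)
Σ b_i: (-71/108)·1 + 128/81·1 + 25/324·1 = 1 ✓
b·c: 128/81·3/8 + 25/324·(-6/5) = 1/2 ✓
b·c²: 128/81·9/64 + 25/324·36/25 = 1/3 ✓
b·Ac: 25/324·54/25 = 1/6 ✓; 3 stages ⇒ order 3.

3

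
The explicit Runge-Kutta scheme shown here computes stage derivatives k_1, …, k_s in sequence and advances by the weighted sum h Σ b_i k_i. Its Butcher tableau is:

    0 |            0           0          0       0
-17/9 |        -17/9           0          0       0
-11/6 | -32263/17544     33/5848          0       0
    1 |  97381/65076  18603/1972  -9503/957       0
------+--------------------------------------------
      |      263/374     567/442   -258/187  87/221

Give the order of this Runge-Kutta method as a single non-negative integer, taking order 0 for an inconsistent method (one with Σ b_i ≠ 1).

b = (263/374, 567/442, -258/187, 87/221)
c = (0, -17/9, -11/6, 1)
Ac = (0, 0, -11/1032, 403/1044)
Σ b_i: 263/374·1 + 567/442·1 + (-258/187)·1 + 87/221·1 = 1 ✓
b·c: 567/442·(-17/9) + (-258/187)·(-11/6) + 87/221·1 = 1/2 ✓
b·c²: 567/442·289/81 + (-258/187)·121/36 + 87/221·1 = 1/3 ✓
b·Ac: (-258/187)·(-11/1032) + 87/221·403/1044 = 1/6 ✓
b·c³: 567/442·(-4913/729) + (-258/187)·(-1331/216) + 87/221·1 = 1/4 ✓
b·(c∘Ac): (-258/187)·121/6192 + 87/221·403/1044 = 1/8 ✓
b·Ac²: (-258/187)·187/9288 + 87/221·221/783 = 1/12 ✓
b·A²c: 87/221·221/2088 = 1/24 ✓; 4 stages ⇒ order 4.

4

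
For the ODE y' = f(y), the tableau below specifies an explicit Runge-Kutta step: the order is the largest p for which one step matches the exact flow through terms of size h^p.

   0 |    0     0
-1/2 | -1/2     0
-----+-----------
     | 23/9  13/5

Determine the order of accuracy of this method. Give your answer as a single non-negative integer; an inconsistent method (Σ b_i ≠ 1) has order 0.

0

b = (23/9, 13/5)
c = (0, -1/2)
Σ b_i: 23/9·1 + 13/5·1 = 232/45 ≠ 1 ⇒ order 0.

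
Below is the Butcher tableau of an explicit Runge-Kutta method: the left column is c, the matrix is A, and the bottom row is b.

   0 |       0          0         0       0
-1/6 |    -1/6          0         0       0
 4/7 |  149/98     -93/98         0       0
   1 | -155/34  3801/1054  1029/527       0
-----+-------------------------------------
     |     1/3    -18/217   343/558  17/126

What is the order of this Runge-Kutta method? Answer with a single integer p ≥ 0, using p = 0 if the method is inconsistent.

4

b = (1/3, -18/217, 343/558, 17/126)
c = (0, -1/6, 4/7, 1)
Ac = (0, 0, 31/196, 35/68)
Σ b_i: 1/3·1 + (-18/217)·1 + 343/558·1 + 17/126·1 = 1 ✓
b·c: (-18/217)·(-1/6) + 343/558·4/7 + 17/126·1 = 1/2 ✓
b·c²: (-18/217)·1/36 + 343/558·16/49 + 17/126·1 = 1/3 ✓
b·Ac: 343/558·31/196 + 17/126·35/68 = 1/6 ✓
b·c³: (-18/217)·(-1/216) + 343/558·64/343 + 17/126·1 = 1/4 ✓
b·(c∘Ac): 343/558·31/343 + 17/126·35/68 = 1/8 ✓
b·Ac²: 343/558·(-31/1176) + 17/126·301/408 = 1/12 ✓
b·A²c: 17/126·21/68 = 1/24 ✓; 4 stages ⇒ order 4.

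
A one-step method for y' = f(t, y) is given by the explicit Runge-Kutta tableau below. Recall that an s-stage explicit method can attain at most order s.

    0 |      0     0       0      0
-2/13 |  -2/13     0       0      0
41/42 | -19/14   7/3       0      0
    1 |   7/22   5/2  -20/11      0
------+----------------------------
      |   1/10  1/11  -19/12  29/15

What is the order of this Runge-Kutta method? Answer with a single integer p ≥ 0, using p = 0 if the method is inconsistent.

0

b = (1/10, 1/11, -19/12, 29/15)
c = (0, -2/13, 41/42, 1)
Ac = (0, 0, -14/39, -6485/3003)
Σ b_i: 1/10·1 + 1/11·1 + (-19/12)·1 + 29/15·1 = 119/220 ≠ 1 ⇒ order 0.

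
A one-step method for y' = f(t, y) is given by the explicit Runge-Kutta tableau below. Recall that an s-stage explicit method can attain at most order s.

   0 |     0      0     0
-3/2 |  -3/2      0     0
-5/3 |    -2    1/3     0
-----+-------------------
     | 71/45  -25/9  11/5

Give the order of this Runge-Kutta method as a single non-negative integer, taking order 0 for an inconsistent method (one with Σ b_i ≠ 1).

2

b = (71/45, -25/9, 11/5)
c = (0, -3/2, -5/3)
Ac = (0, 0, -1/2)
Σ b_i: 71/45·1 + (-25/9)·1 + 11/5·1 = 1 ✓
b·c: (-25/9)·(-3/2) + 11/5·(-5/3) = 1/2 ✓
b·c²: (-25/9)·9/4 + 11/5·25/9 = -5/36 ≠ 1/3 ⇒ order 2.
b·Ac: 11/5·(-1/2) = -11/10 ≠ 1/6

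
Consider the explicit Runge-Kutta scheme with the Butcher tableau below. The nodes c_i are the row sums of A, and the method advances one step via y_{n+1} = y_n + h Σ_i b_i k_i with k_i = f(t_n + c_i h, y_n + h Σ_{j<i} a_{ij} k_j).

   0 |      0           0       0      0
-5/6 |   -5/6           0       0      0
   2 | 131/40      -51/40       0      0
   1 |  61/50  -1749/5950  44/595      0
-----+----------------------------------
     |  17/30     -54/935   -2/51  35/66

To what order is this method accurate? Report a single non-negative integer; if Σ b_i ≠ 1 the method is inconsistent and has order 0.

4

b = (17/30, -54/935, -2/51, 35/66)
c = (0, -5/6, 2, 1)
Ac = (0, 0, 17/16, 11/28)
Σ b_i: 17/30·1 + (-54/935)·1 + (-2/51)·1 + 35/66·1 = 1 ✓
b·c: (-54/935)·(-5/6) + (-2/51)·2 + 35/66·1 = 1/2 ✓
b·c²: (-54/935)·25/36 + (-2/51)·4 + 35/66·1 = 1/3 ✓
b·Ac: (-2/51)·17/16 + 35/66·11/28 = 1/6 ✓
b·c³: (-54/935)·(-125/216) + (-2/51)·8 + 35/66·1 = 1/4 ✓
b·(c∘Ac): (-2/51)·17/8 + 35/66·11/28 = 1/8 ✓
b·Ac²: (-2/51)·(-85/96) + 35/66·11/120 = 1/12 ✓
b·A²c: 35/66·11/140 = 1/24 ✓; 4 stages ⇒ order 4.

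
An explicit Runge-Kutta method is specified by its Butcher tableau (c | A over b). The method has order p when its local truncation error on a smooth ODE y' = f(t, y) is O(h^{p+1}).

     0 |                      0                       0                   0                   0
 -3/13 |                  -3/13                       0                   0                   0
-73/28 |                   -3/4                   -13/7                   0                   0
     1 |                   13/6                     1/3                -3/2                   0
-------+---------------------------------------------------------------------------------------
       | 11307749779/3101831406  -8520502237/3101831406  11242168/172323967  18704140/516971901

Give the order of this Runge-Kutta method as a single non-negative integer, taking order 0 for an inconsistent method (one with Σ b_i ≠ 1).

b = (11307749779/3101831406, -8520502237/3101831406, 11242168/172323967, 18704140/516971901)
c = (0, -3/13, -73/28, 1)
Ac = (0, 0, 3/7, 2791/728)
Σ b_i: 11307749779/3101831406·1 + (-8520502237/3101831406)·1 + 11242168/172323967·1 + 18704140/516971901·1 = 1 ✓
b·c: (-8520502237/3101831406)·(-3/13) + 11242168/172323967·(-73/28) + 18704140/516971901·1 = 1/2 ✓
b·c²: (-8520502237/3101831406)·9/169 + 11242168/172323967·5329/784 + 18704140/516971901·1 = 1/3 ✓
b·Ac: 11242168/172323967·3/7 + 18704140/516971901·2791/728 = 1/6 ✓
b·c³: (-8520502237/3101831406)·(-27/2197) + 11242168/172323967·(-389017/21952) + 18704140/516971901·1 = -58398054523/53765077704 ≠ 1/4 ⇒ order 3.
b·(c∘Ac): 11242168/172323967·(-219/196) + 18704140/516971901·2791/728 = 68047123/1033943802 ≠ 1/8
b·Ac²: 11242168/172323967·(-9/91) + 18704140/516971901·(-2697099/264992) = -47006246801/125451847976 ≠ 1/12
b·A²c: 18704140/516971901·(-9/14) = -4008030/172323967 ≠ 1/24

3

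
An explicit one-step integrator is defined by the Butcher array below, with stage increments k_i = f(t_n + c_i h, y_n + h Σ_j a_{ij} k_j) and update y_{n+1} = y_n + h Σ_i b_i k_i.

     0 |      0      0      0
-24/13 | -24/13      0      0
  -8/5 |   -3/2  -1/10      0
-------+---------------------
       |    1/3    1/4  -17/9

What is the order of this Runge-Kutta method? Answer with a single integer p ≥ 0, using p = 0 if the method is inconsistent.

b = (1/3, 1/4, -17/9)
c = (0, -24/13, -8/5)
Ac = (0, 0, 12/65)
Σ b_i: 1/3·1 + 1/4·1 + (-17/9)·1 = -47/36 ≠ 1 ⇒ order 0.

0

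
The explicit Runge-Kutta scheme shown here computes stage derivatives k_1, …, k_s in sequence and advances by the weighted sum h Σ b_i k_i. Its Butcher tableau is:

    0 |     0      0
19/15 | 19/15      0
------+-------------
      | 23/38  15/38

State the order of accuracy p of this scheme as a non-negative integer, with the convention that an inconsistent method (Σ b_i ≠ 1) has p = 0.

2

b = (23/38, 15/38)
c = (0, 19/15)
Σ b_i: 23/38·1 + 15/38·1 = 1 ✓
b·c: 15/38·19/15 = 1/2 ✓; 2 stages ⇒ order 2.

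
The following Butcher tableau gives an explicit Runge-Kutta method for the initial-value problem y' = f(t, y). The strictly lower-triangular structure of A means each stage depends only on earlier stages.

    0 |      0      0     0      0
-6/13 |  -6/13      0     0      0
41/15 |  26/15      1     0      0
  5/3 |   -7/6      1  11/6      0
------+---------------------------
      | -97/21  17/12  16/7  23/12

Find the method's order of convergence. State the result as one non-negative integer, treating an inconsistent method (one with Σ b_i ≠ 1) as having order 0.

1

b = (-97/21, 17/12, 16/7, 23/12)
c = (0, -6/13, 41/15, 5/3)
Ac = (0, 0, -6/13, 5323/1170)
Σ b_i: (-97/21)·1 + 17/12·1 + 16/7·1 + 23/12·1 = 1 ✓
b·c: 17/12·(-6/13) + 16/7·41/15 + 23/12·5/3 = 143951/16380 ≠ 1/2 ⇒ order 1.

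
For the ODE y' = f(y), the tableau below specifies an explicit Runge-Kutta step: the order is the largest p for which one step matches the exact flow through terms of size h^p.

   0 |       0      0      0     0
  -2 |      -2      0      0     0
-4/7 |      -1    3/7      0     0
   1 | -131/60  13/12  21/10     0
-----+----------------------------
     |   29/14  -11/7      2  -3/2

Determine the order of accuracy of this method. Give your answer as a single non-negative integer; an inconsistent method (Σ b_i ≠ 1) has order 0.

b = (29/14, -11/7, 2, -3/2)
c = (0, -2, -4/7, 1)
Ac = (0, 0, -6/7, -101/30)
Σ b_i: 29/14·1 + (-11/7)·1 + 2·1 + (-3/2)·1 = 1 ✓
b·c: (-11/7)·(-2) + 2·(-4/7) + (-3/2)·1 = 1/2 ✓
b·c²: (-11/7)·4 + 2·16/49 + (-3/2)·1 = -699/98 ≠ 1/3 ⇒ order 2.
b·Ac: 2·(-6/7) + (-3/2)·(-101/30) = 467/140 ≠ 1/6

2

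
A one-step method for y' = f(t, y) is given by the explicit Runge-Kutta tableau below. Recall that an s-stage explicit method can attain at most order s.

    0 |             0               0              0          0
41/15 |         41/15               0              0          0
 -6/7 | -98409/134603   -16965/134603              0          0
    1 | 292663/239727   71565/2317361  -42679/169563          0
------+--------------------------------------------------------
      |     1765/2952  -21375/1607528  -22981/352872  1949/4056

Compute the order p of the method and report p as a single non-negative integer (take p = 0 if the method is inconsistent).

b = (1765/2952, -21375/1607528, -22981/352872, 1949/4056)
c = (0, 41/15, -6/7, 1)
Ac = (0, 0, -1131/3283, 585/1949)
Σ b_i: 1765/2952·1 + (-21375/1607528)·1 + (-22981/352872)·1 + 1949/4056·1 = 1 ✓
b·c: (-21375/1607528)·41/15 + (-22981/352872)·(-6/7) + 1949/4056·1 = 1/2 ✓
b·c²: (-21375/1607528)·1681/225 + (-22981/352872)·36/49 + 1949/4056·1 = 1/3 ✓
b·Ac: (-22981/352872)·(-1131/3283) + 1949/4056·585/1949 = 1/6 ✓
b·c³: (-21375/1607528)·68921/3375 + (-22981/352872)·(-216/343) + 1949/4056·1 = 1/4 ✓
b·(c∘Ac): (-22981/352872)·6786/22981 + 1949/4056·585/1949 = 1/8 ✓
b·Ac²: (-22981/352872)·(-15457/16415) + 1949/4056·1339/29235 = 1/12 ✓
b·A²c: 1949/4056·169/1949 = 1/24 ✓; 4 stages ⇒ order 4.

4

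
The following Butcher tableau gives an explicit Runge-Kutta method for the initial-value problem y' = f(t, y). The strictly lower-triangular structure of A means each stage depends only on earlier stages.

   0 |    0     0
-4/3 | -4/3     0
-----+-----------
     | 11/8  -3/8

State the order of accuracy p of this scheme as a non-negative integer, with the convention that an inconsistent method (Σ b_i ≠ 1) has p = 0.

2

b = (11/8, -3/8)
c = (0, -4/3)
Σ b_i: 11/8·1 + (-3/8)·1 = 1 ✓
b·c: (-3/8)·(-4/3) = 1/2 ✓; 2 stages ⇒ order 2.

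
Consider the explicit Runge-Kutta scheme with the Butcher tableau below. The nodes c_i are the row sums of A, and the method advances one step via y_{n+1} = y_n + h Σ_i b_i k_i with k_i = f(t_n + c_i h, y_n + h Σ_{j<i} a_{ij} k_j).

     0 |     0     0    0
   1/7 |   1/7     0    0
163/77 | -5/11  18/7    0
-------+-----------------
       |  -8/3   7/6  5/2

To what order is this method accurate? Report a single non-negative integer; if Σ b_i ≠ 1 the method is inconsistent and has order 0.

1

b = (-8/3, 7/6, 5/2)
c = (0, 1/7, 163/77)
Ac = (0, 0, 18/49)
Σ b_i: (-8/3)·1 + 7/6·1 + 5/2·1 = 1 ✓
b·c: 7/6·1/7 + 5/2·163/77 = 1261/231 ≠ 1/2 ⇒ order 1.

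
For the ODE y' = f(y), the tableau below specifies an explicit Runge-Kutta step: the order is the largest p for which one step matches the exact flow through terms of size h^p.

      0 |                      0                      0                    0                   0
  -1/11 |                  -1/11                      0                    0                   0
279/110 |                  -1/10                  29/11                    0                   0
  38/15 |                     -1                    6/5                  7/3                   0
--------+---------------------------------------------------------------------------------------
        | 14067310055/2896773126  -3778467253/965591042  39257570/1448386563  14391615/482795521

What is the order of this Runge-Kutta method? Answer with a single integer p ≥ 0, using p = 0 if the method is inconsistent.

b = (14067310055/2896773126, -3778467253/965591042, 39257570/1448386563, 14391615/482795521)
c = (0, -1/11, 279/110, 38/15)
Ac = (0, 0, -29/121, 639/110)
Σ b_i: 14067310055/2896773126·1 + (-3778467253/965591042)·1 + 39257570/1448386563·1 + 14391615/482795521·1 = 1 ✓
b·c: (-3778467253/965591042)·(-1/11) + 39257570/1448386563·279/110 + 14391615/482795521·38/15 = 1/2 ✓
b·c²: (-3778467253/965591042)·1/121 + 39257570/1448386563·77841/12100 + 14391615/482795521·1444/225 = 1/3 ✓
b·Ac: 39257570/1448386563·(-29/121) + 14391615/482795521·639/110 = 1/6 ✓
b·c³: (-3778467253/965591042)·(-1/1331) + 39257570/1448386563·21717639/1331000 + 14391615/482795521·54872/3375 = 48887682880897/52576432236900 ≠ 1/4 ⇒ order 3.
b·(c∘Ac): 39257570/1448386563·(-8091/13310) + 14391615/482795521·4047/275 = 123321683796/292091290205 ≠ 1/8
b·Ac²: 39257570/1448386563·29/1331 + 14391615/482795521·181749/12100 = 1571466925381/3505095482460 ≠ 1/12
b·A²c: 14391615/482795521·(-203/363) = -973832615/58418258041 ≠ 1/24

3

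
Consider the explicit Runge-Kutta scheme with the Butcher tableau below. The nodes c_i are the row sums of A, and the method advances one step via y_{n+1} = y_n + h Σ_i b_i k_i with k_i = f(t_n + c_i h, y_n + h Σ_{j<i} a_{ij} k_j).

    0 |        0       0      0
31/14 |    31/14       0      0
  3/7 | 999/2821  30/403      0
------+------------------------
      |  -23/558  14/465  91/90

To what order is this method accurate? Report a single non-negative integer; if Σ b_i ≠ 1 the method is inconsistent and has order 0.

b = (-23/558, 14/465, 91/90)
c = (0, 31/14, 3/7)
Ac = (0, 0, 15/91)
Σ b_i: (-23/558)·1 + 14/465·1 + 91/90·1 = 1 ✓
b·c: 14/465·31/14 + 91/90·3/7 = 1/2 ✓
b·c²: 14/465·961/196 + 91/90·9/49 = 1/3 ✓
b·Ac: 91/90·15/91 = 1/6 ✓; 3 stages ⇒ order 3.

3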